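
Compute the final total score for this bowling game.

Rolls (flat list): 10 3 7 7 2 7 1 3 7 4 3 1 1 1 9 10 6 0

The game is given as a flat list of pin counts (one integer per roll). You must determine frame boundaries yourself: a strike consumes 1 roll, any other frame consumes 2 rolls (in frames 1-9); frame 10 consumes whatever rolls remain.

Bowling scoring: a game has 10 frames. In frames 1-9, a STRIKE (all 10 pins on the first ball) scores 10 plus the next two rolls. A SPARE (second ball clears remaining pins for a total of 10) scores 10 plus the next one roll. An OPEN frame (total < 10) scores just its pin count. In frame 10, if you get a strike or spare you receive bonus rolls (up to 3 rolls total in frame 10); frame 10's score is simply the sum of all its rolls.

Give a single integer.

Answer: 119

Derivation:
Frame 1: STRIKE. 10 + next two rolls (3+7) = 20. Cumulative: 20
Frame 2: SPARE (3+7=10). 10 + next roll (7) = 17. Cumulative: 37
Frame 3: OPEN (7+2=9). Cumulative: 46
Frame 4: OPEN (7+1=8). Cumulative: 54
Frame 5: SPARE (3+7=10). 10 + next roll (4) = 14. Cumulative: 68
Frame 6: OPEN (4+3=7). Cumulative: 75
Frame 7: OPEN (1+1=2). Cumulative: 77
Frame 8: SPARE (1+9=10). 10 + next roll (10) = 20. Cumulative: 97
Frame 9: STRIKE. 10 + next two rolls (6+0) = 16. Cumulative: 113
Frame 10: OPEN. Sum of all frame-10 rolls (6+0) = 6. Cumulative: 119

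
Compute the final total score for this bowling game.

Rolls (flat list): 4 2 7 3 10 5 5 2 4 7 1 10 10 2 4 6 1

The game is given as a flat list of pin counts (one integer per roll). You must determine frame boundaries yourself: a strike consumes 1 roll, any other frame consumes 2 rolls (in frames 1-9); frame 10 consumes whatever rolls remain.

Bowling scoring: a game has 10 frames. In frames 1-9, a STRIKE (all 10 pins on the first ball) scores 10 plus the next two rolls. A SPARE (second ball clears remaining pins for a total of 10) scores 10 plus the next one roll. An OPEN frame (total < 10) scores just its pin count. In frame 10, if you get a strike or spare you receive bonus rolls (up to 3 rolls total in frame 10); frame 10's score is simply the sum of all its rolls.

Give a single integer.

Answer: 123

Derivation:
Frame 1: OPEN (4+2=6). Cumulative: 6
Frame 2: SPARE (7+3=10). 10 + next roll (10) = 20. Cumulative: 26
Frame 3: STRIKE. 10 + next two rolls (5+5) = 20. Cumulative: 46
Frame 4: SPARE (5+5=10). 10 + next roll (2) = 12. Cumulative: 58
Frame 5: OPEN (2+4=6). Cumulative: 64
Frame 6: OPEN (7+1=8). Cumulative: 72
Frame 7: STRIKE. 10 + next two rolls (10+2) = 22. Cumulative: 94
Frame 8: STRIKE. 10 + next two rolls (2+4) = 16. Cumulative: 110
Frame 9: OPEN (2+4=6). Cumulative: 116
Frame 10: OPEN. Sum of all frame-10 rolls (6+1) = 7. Cumulative: 123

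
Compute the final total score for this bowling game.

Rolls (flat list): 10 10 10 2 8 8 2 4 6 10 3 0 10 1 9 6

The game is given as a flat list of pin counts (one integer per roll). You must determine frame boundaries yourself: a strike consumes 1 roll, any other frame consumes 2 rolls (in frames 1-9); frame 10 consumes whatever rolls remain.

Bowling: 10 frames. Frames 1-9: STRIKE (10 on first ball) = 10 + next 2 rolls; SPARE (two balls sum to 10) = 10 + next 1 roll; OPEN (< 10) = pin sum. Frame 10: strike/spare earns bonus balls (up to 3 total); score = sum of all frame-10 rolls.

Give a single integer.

Answer: 176

Derivation:
Frame 1: STRIKE. 10 + next two rolls (10+10) = 30. Cumulative: 30
Frame 2: STRIKE. 10 + next two rolls (10+2) = 22. Cumulative: 52
Frame 3: STRIKE. 10 + next two rolls (2+8) = 20. Cumulative: 72
Frame 4: SPARE (2+8=10). 10 + next roll (8) = 18. Cumulative: 90
Frame 5: SPARE (8+2=10). 10 + next roll (4) = 14. Cumulative: 104
Frame 6: SPARE (4+6=10). 10 + next roll (10) = 20. Cumulative: 124
Frame 7: STRIKE. 10 + next two rolls (3+0) = 13. Cumulative: 137
Frame 8: OPEN (3+0=3). Cumulative: 140
Frame 9: STRIKE. 10 + next two rolls (1+9) = 20. Cumulative: 160
Frame 10: SPARE. Sum of all frame-10 rolls (1+9+6) = 16. Cumulative: 176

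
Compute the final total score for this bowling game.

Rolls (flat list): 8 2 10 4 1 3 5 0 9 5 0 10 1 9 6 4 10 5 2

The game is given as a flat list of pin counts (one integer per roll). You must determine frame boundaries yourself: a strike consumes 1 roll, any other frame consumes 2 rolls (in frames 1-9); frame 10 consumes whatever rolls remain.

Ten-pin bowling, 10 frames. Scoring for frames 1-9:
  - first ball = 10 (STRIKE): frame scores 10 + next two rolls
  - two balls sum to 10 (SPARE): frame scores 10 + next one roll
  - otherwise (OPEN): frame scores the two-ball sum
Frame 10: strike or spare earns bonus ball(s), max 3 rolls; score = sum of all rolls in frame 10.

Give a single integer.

Frame 1: SPARE (8+2=10). 10 + next roll (10) = 20. Cumulative: 20
Frame 2: STRIKE. 10 + next two rolls (4+1) = 15. Cumulative: 35
Frame 3: OPEN (4+1=5). Cumulative: 40
Frame 4: OPEN (3+5=8). Cumulative: 48
Frame 5: OPEN (0+9=9). Cumulative: 57
Frame 6: OPEN (5+0=5). Cumulative: 62
Frame 7: STRIKE. 10 + next two rolls (1+9) = 20. Cumulative: 82
Frame 8: SPARE (1+9=10). 10 + next roll (6) = 16. Cumulative: 98
Frame 9: SPARE (6+4=10). 10 + next roll (10) = 20. Cumulative: 118
Frame 10: STRIKE. Sum of all frame-10 rolls (10+5+2) = 17. Cumulative: 135

Answer: 135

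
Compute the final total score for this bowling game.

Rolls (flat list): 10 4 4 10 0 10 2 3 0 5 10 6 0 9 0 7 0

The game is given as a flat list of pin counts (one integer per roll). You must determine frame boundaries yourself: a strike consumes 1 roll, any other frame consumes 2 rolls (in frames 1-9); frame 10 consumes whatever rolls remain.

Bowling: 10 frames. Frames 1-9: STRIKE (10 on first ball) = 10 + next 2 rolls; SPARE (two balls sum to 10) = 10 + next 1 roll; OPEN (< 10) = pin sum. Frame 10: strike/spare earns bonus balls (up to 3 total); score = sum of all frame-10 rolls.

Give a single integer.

Frame 1: STRIKE. 10 + next two rolls (4+4) = 18. Cumulative: 18
Frame 2: OPEN (4+4=8). Cumulative: 26
Frame 3: STRIKE. 10 + next two rolls (0+10) = 20. Cumulative: 46
Frame 4: SPARE (0+10=10). 10 + next roll (2) = 12. Cumulative: 58
Frame 5: OPEN (2+3=5). Cumulative: 63
Frame 6: OPEN (0+5=5). Cumulative: 68
Frame 7: STRIKE. 10 + next two rolls (6+0) = 16. Cumulative: 84
Frame 8: OPEN (6+0=6). Cumulative: 90
Frame 9: OPEN (9+0=9). Cumulative: 99
Frame 10: OPEN. Sum of all frame-10 rolls (7+0) = 7. Cumulative: 106

Answer: 106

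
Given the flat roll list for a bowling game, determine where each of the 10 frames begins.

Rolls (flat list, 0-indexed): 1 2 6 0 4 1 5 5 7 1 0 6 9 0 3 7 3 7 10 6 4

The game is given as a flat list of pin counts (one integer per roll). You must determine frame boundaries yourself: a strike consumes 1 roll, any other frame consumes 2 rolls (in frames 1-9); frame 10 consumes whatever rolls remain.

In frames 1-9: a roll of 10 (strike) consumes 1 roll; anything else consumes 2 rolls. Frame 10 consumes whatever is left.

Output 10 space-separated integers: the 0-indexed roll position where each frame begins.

Frame 1 starts at roll index 0: rolls=1,2 (sum=3), consumes 2 rolls
Frame 2 starts at roll index 2: rolls=6,0 (sum=6), consumes 2 rolls
Frame 3 starts at roll index 4: rolls=4,1 (sum=5), consumes 2 rolls
Frame 4 starts at roll index 6: rolls=5,5 (sum=10), consumes 2 rolls
Frame 5 starts at roll index 8: rolls=7,1 (sum=8), consumes 2 rolls
Frame 6 starts at roll index 10: rolls=0,6 (sum=6), consumes 2 rolls
Frame 7 starts at roll index 12: rolls=9,0 (sum=9), consumes 2 rolls
Frame 8 starts at roll index 14: rolls=3,7 (sum=10), consumes 2 rolls
Frame 9 starts at roll index 16: rolls=3,7 (sum=10), consumes 2 rolls
Frame 10 starts at roll index 18: 3 remaining rolls

Answer: 0 2 4 6 8 10 12 14 16 18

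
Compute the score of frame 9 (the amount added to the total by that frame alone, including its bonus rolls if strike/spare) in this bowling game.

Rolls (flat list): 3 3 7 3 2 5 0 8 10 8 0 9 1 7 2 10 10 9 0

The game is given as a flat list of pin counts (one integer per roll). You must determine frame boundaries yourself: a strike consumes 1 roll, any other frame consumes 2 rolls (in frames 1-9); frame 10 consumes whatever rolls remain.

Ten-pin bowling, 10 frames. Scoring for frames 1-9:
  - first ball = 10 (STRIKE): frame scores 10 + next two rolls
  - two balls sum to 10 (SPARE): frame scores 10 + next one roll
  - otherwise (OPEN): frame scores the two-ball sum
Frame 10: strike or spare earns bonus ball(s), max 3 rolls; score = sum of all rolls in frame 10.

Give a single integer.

Frame 1: OPEN (3+3=6). Cumulative: 6
Frame 2: SPARE (7+3=10). 10 + next roll (2) = 12. Cumulative: 18
Frame 3: OPEN (2+5=7). Cumulative: 25
Frame 4: OPEN (0+8=8). Cumulative: 33
Frame 5: STRIKE. 10 + next two rolls (8+0) = 18. Cumulative: 51
Frame 6: OPEN (8+0=8). Cumulative: 59
Frame 7: SPARE (9+1=10). 10 + next roll (7) = 17. Cumulative: 76
Frame 8: OPEN (7+2=9). Cumulative: 85
Frame 9: STRIKE. 10 + next two rolls (10+9) = 29. Cumulative: 114
Frame 10: STRIKE. Sum of all frame-10 rolls (10+9+0) = 19. Cumulative: 133

Answer: 29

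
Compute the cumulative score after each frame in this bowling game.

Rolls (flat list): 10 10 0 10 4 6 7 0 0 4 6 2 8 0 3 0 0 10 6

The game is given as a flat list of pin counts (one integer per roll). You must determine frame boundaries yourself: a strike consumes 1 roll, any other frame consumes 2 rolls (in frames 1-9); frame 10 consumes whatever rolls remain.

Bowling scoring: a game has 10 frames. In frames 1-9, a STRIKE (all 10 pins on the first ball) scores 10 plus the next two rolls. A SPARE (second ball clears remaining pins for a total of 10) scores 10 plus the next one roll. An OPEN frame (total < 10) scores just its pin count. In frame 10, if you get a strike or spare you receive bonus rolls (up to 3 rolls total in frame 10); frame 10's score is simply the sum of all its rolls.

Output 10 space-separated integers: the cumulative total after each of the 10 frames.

Answer: 20 40 54 71 78 82 90 98 101 117

Derivation:
Frame 1: STRIKE. 10 + next two rolls (10+0) = 20. Cumulative: 20
Frame 2: STRIKE. 10 + next two rolls (0+10) = 20. Cumulative: 40
Frame 3: SPARE (0+10=10). 10 + next roll (4) = 14. Cumulative: 54
Frame 4: SPARE (4+6=10). 10 + next roll (7) = 17. Cumulative: 71
Frame 5: OPEN (7+0=7). Cumulative: 78
Frame 6: OPEN (0+4=4). Cumulative: 82
Frame 7: OPEN (6+2=8). Cumulative: 90
Frame 8: OPEN (8+0=8). Cumulative: 98
Frame 9: OPEN (3+0=3). Cumulative: 101
Frame 10: SPARE. Sum of all frame-10 rolls (0+10+6) = 16. Cumulative: 117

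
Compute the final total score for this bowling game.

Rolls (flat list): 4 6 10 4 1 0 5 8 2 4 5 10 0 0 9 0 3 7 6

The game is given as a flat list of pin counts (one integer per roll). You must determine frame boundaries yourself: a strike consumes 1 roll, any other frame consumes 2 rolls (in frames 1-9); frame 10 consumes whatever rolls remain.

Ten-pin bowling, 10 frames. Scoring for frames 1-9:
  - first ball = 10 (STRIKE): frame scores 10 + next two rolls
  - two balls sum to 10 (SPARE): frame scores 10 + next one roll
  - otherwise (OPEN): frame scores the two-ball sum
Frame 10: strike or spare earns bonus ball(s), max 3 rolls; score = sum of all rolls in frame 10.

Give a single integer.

Answer: 103

Derivation:
Frame 1: SPARE (4+6=10). 10 + next roll (10) = 20. Cumulative: 20
Frame 2: STRIKE. 10 + next two rolls (4+1) = 15. Cumulative: 35
Frame 3: OPEN (4+1=5). Cumulative: 40
Frame 4: OPEN (0+5=5). Cumulative: 45
Frame 5: SPARE (8+2=10). 10 + next roll (4) = 14. Cumulative: 59
Frame 6: OPEN (4+5=9). Cumulative: 68
Frame 7: STRIKE. 10 + next two rolls (0+0) = 10. Cumulative: 78
Frame 8: OPEN (0+0=0). Cumulative: 78
Frame 9: OPEN (9+0=9). Cumulative: 87
Frame 10: SPARE. Sum of all frame-10 rolls (3+7+6) = 16. Cumulative: 103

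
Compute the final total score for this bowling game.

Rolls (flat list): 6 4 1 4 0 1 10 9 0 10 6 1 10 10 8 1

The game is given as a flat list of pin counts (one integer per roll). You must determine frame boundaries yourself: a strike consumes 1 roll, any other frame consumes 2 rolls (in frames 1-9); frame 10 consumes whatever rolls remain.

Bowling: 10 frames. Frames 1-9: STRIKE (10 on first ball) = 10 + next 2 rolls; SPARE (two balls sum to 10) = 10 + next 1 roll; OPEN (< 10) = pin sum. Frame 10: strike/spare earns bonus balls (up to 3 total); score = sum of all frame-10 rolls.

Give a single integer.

Frame 1: SPARE (6+4=10). 10 + next roll (1) = 11. Cumulative: 11
Frame 2: OPEN (1+4=5). Cumulative: 16
Frame 3: OPEN (0+1=1). Cumulative: 17
Frame 4: STRIKE. 10 + next two rolls (9+0) = 19. Cumulative: 36
Frame 5: OPEN (9+0=9). Cumulative: 45
Frame 6: STRIKE. 10 + next two rolls (6+1) = 17. Cumulative: 62
Frame 7: OPEN (6+1=7). Cumulative: 69
Frame 8: STRIKE. 10 + next two rolls (10+8) = 28. Cumulative: 97
Frame 9: STRIKE. 10 + next two rolls (8+1) = 19. Cumulative: 116
Frame 10: OPEN. Sum of all frame-10 rolls (8+1) = 9. Cumulative: 125

Answer: 125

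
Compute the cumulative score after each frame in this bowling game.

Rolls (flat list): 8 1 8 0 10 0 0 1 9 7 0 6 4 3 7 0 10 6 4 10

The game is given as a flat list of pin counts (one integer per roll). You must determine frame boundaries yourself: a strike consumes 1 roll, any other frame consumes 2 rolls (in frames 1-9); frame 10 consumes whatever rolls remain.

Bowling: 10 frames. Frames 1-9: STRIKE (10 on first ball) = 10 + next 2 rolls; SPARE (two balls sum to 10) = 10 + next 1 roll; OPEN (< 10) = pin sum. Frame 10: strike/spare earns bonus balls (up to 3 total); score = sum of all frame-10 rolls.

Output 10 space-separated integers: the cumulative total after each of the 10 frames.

Frame 1: OPEN (8+1=9). Cumulative: 9
Frame 2: OPEN (8+0=8). Cumulative: 17
Frame 3: STRIKE. 10 + next two rolls (0+0) = 10. Cumulative: 27
Frame 4: OPEN (0+0=0). Cumulative: 27
Frame 5: SPARE (1+9=10). 10 + next roll (7) = 17. Cumulative: 44
Frame 6: OPEN (7+0=7). Cumulative: 51
Frame 7: SPARE (6+4=10). 10 + next roll (3) = 13. Cumulative: 64
Frame 8: SPARE (3+7=10). 10 + next roll (0) = 10. Cumulative: 74
Frame 9: SPARE (0+10=10). 10 + next roll (6) = 16. Cumulative: 90
Frame 10: SPARE. Sum of all frame-10 rolls (6+4+10) = 20. Cumulative: 110

Answer: 9 17 27 27 44 51 64 74 90 110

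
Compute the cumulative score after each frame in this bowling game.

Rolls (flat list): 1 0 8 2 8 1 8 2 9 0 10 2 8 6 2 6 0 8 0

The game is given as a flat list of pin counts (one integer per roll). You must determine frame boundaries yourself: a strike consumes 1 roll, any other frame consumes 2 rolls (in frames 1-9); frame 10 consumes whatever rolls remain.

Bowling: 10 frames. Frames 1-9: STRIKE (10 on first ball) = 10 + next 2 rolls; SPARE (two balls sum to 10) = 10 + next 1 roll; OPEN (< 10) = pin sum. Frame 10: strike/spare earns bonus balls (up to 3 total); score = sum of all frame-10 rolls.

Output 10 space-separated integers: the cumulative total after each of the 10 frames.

Frame 1: OPEN (1+0=1). Cumulative: 1
Frame 2: SPARE (8+2=10). 10 + next roll (8) = 18. Cumulative: 19
Frame 3: OPEN (8+1=9). Cumulative: 28
Frame 4: SPARE (8+2=10). 10 + next roll (9) = 19. Cumulative: 47
Frame 5: OPEN (9+0=9). Cumulative: 56
Frame 6: STRIKE. 10 + next two rolls (2+8) = 20. Cumulative: 76
Frame 7: SPARE (2+8=10). 10 + next roll (6) = 16. Cumulative: 92
Frame 8: OPEN (6+2=8). Cumulative: 100
Frame 9: OPEN (6+0=6). Cumulative: 106
Frame 10: OPEN. Sum of all frame-10 rolls (8+0) = 8. Cumulative: 114

Answer: 1 19 28 47 56 76 92 100 106 114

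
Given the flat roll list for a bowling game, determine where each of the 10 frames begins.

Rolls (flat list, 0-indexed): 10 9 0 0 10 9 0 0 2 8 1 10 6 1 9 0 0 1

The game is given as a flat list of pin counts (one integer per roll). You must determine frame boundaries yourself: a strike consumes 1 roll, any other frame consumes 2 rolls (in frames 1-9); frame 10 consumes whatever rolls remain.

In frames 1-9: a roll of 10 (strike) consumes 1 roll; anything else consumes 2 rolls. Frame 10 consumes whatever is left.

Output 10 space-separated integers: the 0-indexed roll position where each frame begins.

Frame 1 starts at roll index 0: roll=10 (strike), consumes 1 roll
Frame 2 starts at roll index 1: rolls=9,0 (sum=9), consumes 2 rolls
Frame 3 starts at roll index 3: rolls=0,10 (sum=10), consumes 2 rolls
Frame 4 starts at roll index 5: rolls=9,0 (sum=9), consumes 2 rolls
Frame 5 starts at roll index 7: rolls=0,2 (sum=2), consumes 2 rolls
Frame 6 starts at roll index 9: rolls=8,1 (sum=9), consumes 2 rolls
Frame 7 starts at roll index 11: roll=10 (strike), consumes 1 roll
Frame 8 starts at roll index 12: rolls=6,1 (sum=7), consumes 2 rolls
Frame 9 starts at roll index 14: rolls=9,0 (sum=9), consumes 2 rolls
Frame 10 starts at roll index 16: 2 remaining rolls

Answer: 0 1 3 5 7 9 11 12 14 16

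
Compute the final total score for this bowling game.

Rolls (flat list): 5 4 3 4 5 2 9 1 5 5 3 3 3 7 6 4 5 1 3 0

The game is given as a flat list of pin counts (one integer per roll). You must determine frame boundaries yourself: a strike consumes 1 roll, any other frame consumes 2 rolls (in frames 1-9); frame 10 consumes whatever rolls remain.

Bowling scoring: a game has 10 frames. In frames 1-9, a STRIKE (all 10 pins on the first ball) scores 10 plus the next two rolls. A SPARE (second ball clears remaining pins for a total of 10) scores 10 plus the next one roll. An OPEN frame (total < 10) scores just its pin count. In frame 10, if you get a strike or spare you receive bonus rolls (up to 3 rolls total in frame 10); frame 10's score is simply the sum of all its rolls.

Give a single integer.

Frame 1: OPEN (5+4=9). Cumulative: 9
Frame 2: OPEN (3+4=7). Cumulative: 16
Frame 3: OPEN (5+2=7). Cumulative: 23
Frame 4: SPARE (9+1=10). 10 + next roll (5) = 15. Cumulative: 38
Frame 5: SPARE (5+5=10). 10 + next roll (3) = 13. Cumulative: 51
Frame 6: OPEN (3+3=6). Cumulative: 57
Frame 7: SPARE (3+7=10). 10 + next roll (6) = 16. Cumulative: 73
Frame 8: SPARE (6+4=10). 10 + next roll (5) = 15. Cumulative: 88
Frame 9: OPEN (5+1=6). Cumulative: 94
Frame 10: OPEN. Sum of all frame-10 rolls (3+0) = 3. Cumulative: 97

Answer: 97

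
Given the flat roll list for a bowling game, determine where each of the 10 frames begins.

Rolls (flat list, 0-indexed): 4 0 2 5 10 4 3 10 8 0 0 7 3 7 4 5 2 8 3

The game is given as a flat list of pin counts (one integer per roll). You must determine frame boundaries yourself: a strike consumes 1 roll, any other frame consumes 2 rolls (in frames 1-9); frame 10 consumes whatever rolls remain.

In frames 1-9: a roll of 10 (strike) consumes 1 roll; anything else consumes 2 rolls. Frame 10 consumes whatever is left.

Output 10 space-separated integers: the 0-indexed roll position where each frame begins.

Answer: 0 2 4 5 7 8 10 12 14 16

Derivation:
Frame 1 starts at roll index 0: rolls=4,0 (sum=4), consumes 2 rolls
Frame 2 starts at roll index 2: rolls=2,5 (sum=7), consumes 2 rolls
Frame 3 starts at roll index 4: roll=10 (strike), consumes 1 roll
Frame 4 starts at roll index 5: rolls=4,3 (sum=7), consumes 2 rolls
Frame 5 starts at roll index 7: roll=10 (strike), consumes 1 roll
Frame 6 starts at roll index 8: rolls=8,0 (sum=8), consumes 2 rolls
Frame 7 starts at roll index 10: rolls=0,7 (sum=7), consumes 2 rolls
Frame 8 starts at roll index 12: rolls=3,7 (sum=10), consumes 2 rolls
Frame 9 starts at roll index 14: rolls=4,5 (sum=9), consumes 2 rolls
Frame 10 starts at roll index 16: 3 remaining rolls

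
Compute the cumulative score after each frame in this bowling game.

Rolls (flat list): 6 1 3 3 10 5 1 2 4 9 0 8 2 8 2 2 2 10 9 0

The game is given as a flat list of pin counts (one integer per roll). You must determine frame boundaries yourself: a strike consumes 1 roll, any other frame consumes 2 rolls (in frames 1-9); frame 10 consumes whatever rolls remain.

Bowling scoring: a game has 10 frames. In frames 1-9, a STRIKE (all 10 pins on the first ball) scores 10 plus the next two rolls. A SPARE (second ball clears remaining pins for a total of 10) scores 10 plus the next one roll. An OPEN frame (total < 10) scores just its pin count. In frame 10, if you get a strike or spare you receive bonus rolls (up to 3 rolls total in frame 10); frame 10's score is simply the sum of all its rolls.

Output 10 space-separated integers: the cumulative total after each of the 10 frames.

Frame 1: OPEN (6+1=7). Cumulative: 7
Frame 2: OPEN (3+3=6). Cumulative: 13
Frame 3: STRIKE. 10 + next two rolls (5+1) = 16. Cumulative: 29
Frame 4: OPEN (5+1=6). Cumulative: 35
Frame 5: OPEN (2+4=6). Cumulative: 41
Frame 6: OPEN (9+0=9). Cumulative: 50
Frame 7: SPARE (8+2=10). 10 + next roll (8) = 18. Cumulative: 68
Frame 8: SPARE (8+2=10). 10 + next roll (2) = 12. Cumulative: 80
Frame 9: OPEN (2+2=4). Cumulative: 84
Frame 10: STRIKE. Sum of all frame-10 rolls (10+9+0) = 19. Cumulative: 103

Answer: 7 13 29 35 41 50 68 80 84 103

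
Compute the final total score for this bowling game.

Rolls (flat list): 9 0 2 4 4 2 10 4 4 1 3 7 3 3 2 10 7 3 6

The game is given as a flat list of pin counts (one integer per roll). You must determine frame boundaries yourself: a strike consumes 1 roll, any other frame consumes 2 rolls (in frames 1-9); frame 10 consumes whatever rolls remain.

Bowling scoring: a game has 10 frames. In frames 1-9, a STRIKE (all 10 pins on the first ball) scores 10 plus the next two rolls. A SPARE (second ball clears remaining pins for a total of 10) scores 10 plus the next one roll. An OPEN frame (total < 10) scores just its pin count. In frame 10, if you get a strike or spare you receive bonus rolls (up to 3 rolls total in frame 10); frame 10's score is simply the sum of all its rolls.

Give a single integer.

Frame 1: OPEN (9+0=9). Cumulative: 9
Frame 2: OPEN (2+4=6). Cumulative: 15
Frame 3: OPEN (4+2=6). Cumulative: 21
Frame 4: STRIKE. 10 + next two rolls (4+4) = 18. Cumulative: 39
Frame 5: OPEN (4+4=8). Cumulative: 47
Frame 6: OPEN (1+3=4). Cumulative: 51
Frame 7: SPARE (7+3=10). 10 + next roll (3) = 13. Cumulative: 64
Frame 8: OPEN (3+2=5). Cumulative: 69
Frame 9: STRIKE. 10 + next two rolls (7+3) = 20. Cumulative: 89
Frame 10: SPARE. Sum of all frame-10 rolls (7+3+6) = 16. Cumulative: 105

Answer: 105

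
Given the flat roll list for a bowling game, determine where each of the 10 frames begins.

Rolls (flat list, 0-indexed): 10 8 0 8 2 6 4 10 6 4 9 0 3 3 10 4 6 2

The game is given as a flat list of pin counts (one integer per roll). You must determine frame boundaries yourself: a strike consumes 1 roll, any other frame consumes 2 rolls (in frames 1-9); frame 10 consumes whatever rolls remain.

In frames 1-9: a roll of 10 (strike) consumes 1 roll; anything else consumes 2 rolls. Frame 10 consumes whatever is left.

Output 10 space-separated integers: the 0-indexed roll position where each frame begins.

Answer: 0 1 3 5 7 8 10 12 14 15

Derivation:
Frame 1 starts at roll index 0: roll=10 (strike), consumes 1 roll
Frame 2 starts at roll index 1: rolls=8,0 (sum=8), consumes 2 rolls
Frame 3 starts at roll index 3: rolls=8,2 (sum=10), consumes 2 rolls
Frame 4 starts at roll index 5: rolls=6,4 (sum=10), consumes 2 rolls
Frame 5 starts at roll index 7: roll=10 (strike), consumes 1 roll
Frame 6 starts at roll index 8: rolls=6,4 (sum=10), consumes 2 rolls
Frame 7 starts at roll index 10: rolls=9,0 (sum=9), consumes 2 rolls
Frame 8 starts at roll index 12: rolls=3,3 (sum=6), consumes 2 rolls
Frame 9 starts at roll index 14: roll=10 (strike), consumes 1 roll
Frame 10 starts at roll index 15: 3 remaining rolls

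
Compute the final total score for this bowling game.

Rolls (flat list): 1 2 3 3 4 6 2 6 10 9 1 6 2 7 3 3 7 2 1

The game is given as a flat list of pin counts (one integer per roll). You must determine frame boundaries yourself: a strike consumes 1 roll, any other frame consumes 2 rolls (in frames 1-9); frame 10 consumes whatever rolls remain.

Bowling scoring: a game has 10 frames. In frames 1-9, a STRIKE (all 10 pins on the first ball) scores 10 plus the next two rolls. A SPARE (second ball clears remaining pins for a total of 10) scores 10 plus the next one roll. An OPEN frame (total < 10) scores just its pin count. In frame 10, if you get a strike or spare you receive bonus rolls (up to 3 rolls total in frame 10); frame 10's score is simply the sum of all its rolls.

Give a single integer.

Answer: 101

Derivation:
Frame 1: OPEN (1+2=3). Cumulative: 3
Frame 2: OPEN (3+3=6). Cumulative: 9
Frame 3: SPARE (4+6=10). 10 + next roll (2) = 12. Cumulative: 21
Frame 4: OPEN (2+6=8). Cumulative: 29
Frame 5: STRIKE. 10 + next two rolls (9+1) = 20. Cumulative: 49
Frame 6: SPARE (9+1=10). 10 + next roll (6) = 16. Cumulative: 65
Frame 7: OPEN (6+2=8). Cumulative: 73
Frame 8: SPARE (7+3=10). 10 + next roll (3) = 13. Cumulative: 86
Frame 9: SPARE (3+7=10). 10 + next roll (2) = 12. Cumulative: 98
Frame 10: OPEN. Sum of all frame-10 rolls (2+1) = 3. Cumulative: 101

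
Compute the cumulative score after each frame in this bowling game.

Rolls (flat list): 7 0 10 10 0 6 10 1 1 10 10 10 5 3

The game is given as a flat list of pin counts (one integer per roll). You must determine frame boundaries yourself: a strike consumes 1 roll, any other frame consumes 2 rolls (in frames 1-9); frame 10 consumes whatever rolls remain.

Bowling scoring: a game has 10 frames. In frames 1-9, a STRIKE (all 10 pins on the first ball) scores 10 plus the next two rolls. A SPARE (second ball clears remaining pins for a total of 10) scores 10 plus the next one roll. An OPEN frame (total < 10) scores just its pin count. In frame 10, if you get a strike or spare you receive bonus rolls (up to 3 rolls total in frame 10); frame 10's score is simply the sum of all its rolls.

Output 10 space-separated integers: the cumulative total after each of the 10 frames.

Answer: 7 27 43 49 61 63 93 118 136 144

Derivation:
Frame 1: OPEN (7+0=7). Cumulative: 7
Frame 2: STRIKE. 10 + next two rolls (10+0) = 20. Cumulative: 27
Frame 3: STRIKE. 10 + next two rolls (0+6) = 16. Cumulative: 43
Frame 4: OPEN (0+6=6). Cumulative: 49
Frame 5: STRIKE. 10 + next two rolls (1+1) = 12. Cumulative: 61
Frame 6: OPEN (1+1=2). Cumulative: 63
Frame 7: STRIKE. 10 + next two rolls (10+10) = 30. Cumulative: 93
Frame 8: STRIKE. 10 + next two rolls (10+5) = 25. Cumulative: 118
Frame 9: STRIKE. 10 + next two rolls (5+3) = 18. Cumulative: 136
Frame 10: OPEN. Sum of all frame-10 rolls (5+3) = 8. Cumulative: 144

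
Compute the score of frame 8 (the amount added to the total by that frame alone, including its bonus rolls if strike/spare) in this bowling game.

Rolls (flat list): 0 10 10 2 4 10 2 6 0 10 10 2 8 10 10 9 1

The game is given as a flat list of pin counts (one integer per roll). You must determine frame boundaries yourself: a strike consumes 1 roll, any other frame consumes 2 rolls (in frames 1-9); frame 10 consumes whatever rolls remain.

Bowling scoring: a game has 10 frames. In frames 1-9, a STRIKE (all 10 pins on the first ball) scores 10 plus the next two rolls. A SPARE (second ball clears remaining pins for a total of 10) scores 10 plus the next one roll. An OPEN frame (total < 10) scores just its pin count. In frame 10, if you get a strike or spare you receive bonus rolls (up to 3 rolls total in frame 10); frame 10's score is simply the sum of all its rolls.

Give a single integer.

Frame 1: SPARE (0+10=10). 10 + next roll (10) = 20. Cumulative: 20
Frame 2: STRIKE. 10 + next two rolls (2+4) = 16. Cumulative: 36
Frame 3: OPEN (2+4=6). Cumulative: 42
Frame 4: STRIKE. 10 + next two rolls (2+6) = 18. Cumulative: 60
Frame 5: OPEN (2+6=8). Cumulative: 68
Frame 6: SPARE (0+10=10). 10 + next roll (10) = 20. Cumulative: 88
Frame 7: STRIKE. 10 + next two rolls (2+8) = 20. Cumulative: 108
Frame 8: SPARE (2+8=10). 10 + next roll (10) = 20. Cumulative: 128
Frame 9: STRIKE. 10 + next two rolls (10+9) = 29. Cumulative: 157
Frame 10: STRIKE. Sum of all frame-10 rolls (10+9+1) = 20. Cumulative: 177

Answer: 20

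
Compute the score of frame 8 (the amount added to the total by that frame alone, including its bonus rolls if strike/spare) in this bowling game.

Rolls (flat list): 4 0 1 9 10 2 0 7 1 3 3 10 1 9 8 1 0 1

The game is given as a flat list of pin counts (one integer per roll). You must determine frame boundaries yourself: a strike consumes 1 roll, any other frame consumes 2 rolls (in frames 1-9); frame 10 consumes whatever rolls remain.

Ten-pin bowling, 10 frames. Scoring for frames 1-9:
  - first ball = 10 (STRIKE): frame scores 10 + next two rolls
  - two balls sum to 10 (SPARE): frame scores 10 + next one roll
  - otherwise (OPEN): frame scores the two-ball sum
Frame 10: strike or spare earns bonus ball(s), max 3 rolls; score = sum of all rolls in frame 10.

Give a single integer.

Answer: 18

Derivation:
Frame 1: OPEN (4+0=4). Cumulative: 4
Frame 2: SPARE (1+9=10). 10 + next roll (10) = 20. Cumulative: 24
Frame 3: STRIKE. 10 + next two rolls (2+0) = 12. Cumulative: 36
Frame 4: OPEN (2+0=2). Cumulative: 38
Frame 5: OPEN (7+1=8). Cumulative: 46
Frame 6: OPEN (3+3=6). Cumulative: 52
Frame 7: STRIKE. 10 + next two rolls (1+9) = 20. Cumulative: 72
Frame 8: SPARE (1+9=10). 10 + next roll (8) = 18. Cumulative: 90
Frame 9: OPEN (8+1=9). Cumulative: 99
Frame 10: OPEN. Sum of all frame-10 rolls (0+1) = 1. Cumulative: 100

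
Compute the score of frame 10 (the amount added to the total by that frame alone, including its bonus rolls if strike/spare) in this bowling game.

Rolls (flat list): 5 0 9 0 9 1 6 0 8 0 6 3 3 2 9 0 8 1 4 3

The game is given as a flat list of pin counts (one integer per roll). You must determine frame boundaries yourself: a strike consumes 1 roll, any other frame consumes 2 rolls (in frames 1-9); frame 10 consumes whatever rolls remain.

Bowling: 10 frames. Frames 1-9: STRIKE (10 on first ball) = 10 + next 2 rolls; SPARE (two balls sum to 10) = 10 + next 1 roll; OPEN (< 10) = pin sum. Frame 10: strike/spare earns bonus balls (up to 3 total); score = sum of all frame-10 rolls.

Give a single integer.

Answer: 7

Derivation:
Frame 1: OPEN (5+0=5). Cumulative: 5
Frame 2: OPEN (9+0=9). Cumulative: 14
Frame 3: SPARE (9+1=10). 10 + next roll (6) = 16. Cumulative: 30
Frame 4: OPEN (6+0=6). Cumulative: 36
Frame 5: OPEN (8+0=8). Cumulative: 44
Frame 6: OPEN (6+3=9). Cumulative: 53
Frame 7: OPEN (3+2=5). Cumulative: 58
Frame 8: OPEN (9+0=9). Cumulative: 67
Frame 9: OPEN (8+1=9). Cumulative: 76
Frame 10: OPEN. Sum of all frame-10 rolls (4+3) = 7. Cumulative: 83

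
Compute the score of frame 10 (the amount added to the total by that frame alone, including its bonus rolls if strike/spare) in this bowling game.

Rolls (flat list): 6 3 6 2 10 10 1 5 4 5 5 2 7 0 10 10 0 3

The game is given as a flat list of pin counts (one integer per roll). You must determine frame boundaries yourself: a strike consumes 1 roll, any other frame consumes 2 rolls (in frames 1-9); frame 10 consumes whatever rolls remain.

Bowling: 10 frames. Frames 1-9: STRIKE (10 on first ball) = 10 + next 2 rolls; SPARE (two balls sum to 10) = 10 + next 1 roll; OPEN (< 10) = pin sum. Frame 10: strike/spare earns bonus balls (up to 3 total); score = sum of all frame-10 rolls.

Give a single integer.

Frame 1: OPEN (6+3=9). Cumulative: 9
Frame 2: OPEN (6+2=8). Cumulative: 17
Frame 3: STRIKE. 10 + next two rolls (10+1) = 21. Cumulative: 38
Frame 4: STRIKE. 10 + next two rolls (1+5) = 16. Cumulative: 54
Frame 5: OPEN (1+5=6). Cumulative: 60
Frame 6: OPEN (4+5=9). Cumulative: 69
Frame 7: OPEN (5+2=7). Cumulative: 76
Frame 8: OPEN (7+0=7). Cumulative: 83
Frame 9: STRIKE. 10 + next two rolls (10+0) = 20. Cumulative: 103
Frame 10: STRIKE. Sum of all frame-10 rolls (10+0+3) = 13. Cumulative: 116

Answer: 13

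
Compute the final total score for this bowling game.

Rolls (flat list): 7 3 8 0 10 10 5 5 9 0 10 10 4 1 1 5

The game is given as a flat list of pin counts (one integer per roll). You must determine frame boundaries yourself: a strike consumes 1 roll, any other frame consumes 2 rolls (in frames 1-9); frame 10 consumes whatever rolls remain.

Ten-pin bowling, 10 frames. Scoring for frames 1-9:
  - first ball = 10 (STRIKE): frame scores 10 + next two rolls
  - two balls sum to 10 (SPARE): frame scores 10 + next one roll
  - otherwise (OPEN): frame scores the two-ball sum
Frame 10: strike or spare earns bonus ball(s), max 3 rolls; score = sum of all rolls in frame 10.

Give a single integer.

Frame 1: SPARE (7+3=10). 10 + next roll (8) = 18. Cumulative: 18
Frame 2: OPEN (8+0=8). Cumulative: 26
Frame 3: STRIKE. 10 + next two rolls (10+5) = 25. Cumulative: 51
Frame 4: STRIKE. 10 + next two rolls (5+5) = 20. Cumulative: 71
Frame 5: SPARE (5+5=10). 10 + next roll (9) = 19. Cumulative: 90
Frame 6: OPEN (9+0=9). Cumulative: 99
Frame 7: STRIKE. 10 + next two rolls (10+4) = 24. Cumulative: 123
Frame 8: STRIKE. 10 + next two rolls (4+1) = 15. Cumulative: 138
Frame 9: OPEN (4+1=5). Cumulative: 143
Frame 10: OPEN. Sum of all frame-10 rolls (1+5) = 6. Cumulative: 149

Answer: 149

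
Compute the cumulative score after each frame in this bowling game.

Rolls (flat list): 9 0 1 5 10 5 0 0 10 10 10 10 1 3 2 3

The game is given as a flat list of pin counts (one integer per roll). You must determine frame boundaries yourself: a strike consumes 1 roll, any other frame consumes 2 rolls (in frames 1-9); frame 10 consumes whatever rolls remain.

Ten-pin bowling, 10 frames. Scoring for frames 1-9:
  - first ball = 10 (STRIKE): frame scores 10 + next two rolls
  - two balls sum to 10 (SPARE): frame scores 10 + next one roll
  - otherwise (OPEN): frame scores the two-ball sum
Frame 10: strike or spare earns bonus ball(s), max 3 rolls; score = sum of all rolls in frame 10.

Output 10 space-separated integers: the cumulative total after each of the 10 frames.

Frame 1: OPEN (9+0=9). Cumulative: 9
Frame 2: OPEN (1+5=6). Cumulative: 15
Frame 3: STRIKE. 10 + next two rolls (5+0) = 15. Cumulative: 30
Frame 4: OPEN (5+0=5). Cumulative: 35
Frame 5: SPARE (0+10=10). 10 + next roll (10) = 20. Cumulative: 55
Frame 6: STRIKE. 10 + next two rolls (10+10) = 30. Cumulative: 85
Frame 7: STRIKE. 10 + next two rolls (10+1) = 21. Cumulative: 106
Frame 8: STRIKE. 10 + next two rolls (1+3) = 14. Cumulative: 120
Frame 9: OPEN (1+3=4). Cumulative: 124
Frame 10: OPEN. Sum of all frame-10 rolls (2+3) = 5. Cumulative: 129

Answer: 9 15 30 35 55 85 106 120 124 129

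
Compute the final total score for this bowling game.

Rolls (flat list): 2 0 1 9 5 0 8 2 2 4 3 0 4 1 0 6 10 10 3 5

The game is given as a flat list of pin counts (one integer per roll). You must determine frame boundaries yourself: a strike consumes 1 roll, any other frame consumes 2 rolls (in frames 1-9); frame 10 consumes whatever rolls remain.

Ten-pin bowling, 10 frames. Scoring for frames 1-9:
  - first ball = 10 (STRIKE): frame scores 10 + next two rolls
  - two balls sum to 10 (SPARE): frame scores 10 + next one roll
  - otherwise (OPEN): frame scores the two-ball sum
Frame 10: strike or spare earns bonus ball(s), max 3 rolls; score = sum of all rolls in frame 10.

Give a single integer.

Frame 1: OPEN (2+0=2). Cumulative: 2
Frame 2: SPARE (1+9=10). 10 + next roll (5) = 15. Cumulative: 17
Frame 3: OPEN (5+0=5). Cumulative: 22
Frame 4: SPARE (8+2=10). 10 + next roll (2) = 12. Cumulative: 34
Frame 5: OPEN (2+4=6). Cumulative: 40
Frame 6: OPEN (3+0=3). Cumulative: 43
Frame 7: OPEN (4+1=5). Cumulative: 48
Frame 8: OPEN (0+6=6). Cumulative: 54
Frame 9: STRIKE. 10 + next two rolls (10+3) = 23. Cumulative: 77
Frame 10: STRIKE. Sum of all frame-10 rolls (10+3+5) = 18. Cumulative: 95

Answer: 95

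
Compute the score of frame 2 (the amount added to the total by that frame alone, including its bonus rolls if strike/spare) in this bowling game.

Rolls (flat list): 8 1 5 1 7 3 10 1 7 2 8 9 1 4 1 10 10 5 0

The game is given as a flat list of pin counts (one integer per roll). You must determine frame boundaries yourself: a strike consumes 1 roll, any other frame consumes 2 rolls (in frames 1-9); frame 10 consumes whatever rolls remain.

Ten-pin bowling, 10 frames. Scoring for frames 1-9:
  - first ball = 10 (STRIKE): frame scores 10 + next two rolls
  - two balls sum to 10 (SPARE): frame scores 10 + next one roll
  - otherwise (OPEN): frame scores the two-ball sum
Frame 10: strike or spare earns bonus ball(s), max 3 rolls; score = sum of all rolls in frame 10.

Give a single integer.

Answer: 6

Derivation:
Frame 1: OPEN (8+1=9). Cumulative: 9
Frame 2: OPEN (5+1=6). Cumulative: 15
Frame 3: SPARE (7+3=10). 10 + next roll (10) = 20. Cumulative: 35
Frame 4: STRIKE. 10 + next two rolls (1+7) = 18. Cumulative: 53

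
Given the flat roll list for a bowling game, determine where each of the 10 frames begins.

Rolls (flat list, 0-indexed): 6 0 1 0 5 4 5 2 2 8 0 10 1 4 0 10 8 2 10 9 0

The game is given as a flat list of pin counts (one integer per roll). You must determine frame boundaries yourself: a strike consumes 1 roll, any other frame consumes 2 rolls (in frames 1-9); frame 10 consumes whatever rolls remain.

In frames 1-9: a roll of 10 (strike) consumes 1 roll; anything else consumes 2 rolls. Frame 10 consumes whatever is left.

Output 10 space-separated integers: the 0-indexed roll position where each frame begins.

Answer: 0 2 4 6 8 10 12 14 16 18

Derivation:
Frame 1 starts at roll index 0: rolls=6,0 (sum=6), consumes 2 rolls
Frame 2 starts at roll index 2: rolls=1,0 (sum=1), consumes 2 rolls
Frame 3 starts at roll index 4: rolls=5,4 (sum=9), consumes 2 rolls
Frame 4 starts at roll index 6: rolls=5,2 (sum=7), consumes 2 rolls
Frame 5 starts at roll index 8: rolls=2,8 (sum=10), consumes 2 rolls
Frame 6 starts at roll index 10: rolls=0,10 (sum=10), consumes 2 rolls
Frame 7 starts at roll index 12: rolls=1,4 (sum=5), consumes 2 rolls
Frame 8 starts at roll index 14: rolls=0,10 (sum=10), consumes 2 rolls
Frame 9 starts at roll index 16: rolls=8,2 (sum=10), consumes 2 rolls
Frame 10 starts at roll index 18: 3 remaining rolls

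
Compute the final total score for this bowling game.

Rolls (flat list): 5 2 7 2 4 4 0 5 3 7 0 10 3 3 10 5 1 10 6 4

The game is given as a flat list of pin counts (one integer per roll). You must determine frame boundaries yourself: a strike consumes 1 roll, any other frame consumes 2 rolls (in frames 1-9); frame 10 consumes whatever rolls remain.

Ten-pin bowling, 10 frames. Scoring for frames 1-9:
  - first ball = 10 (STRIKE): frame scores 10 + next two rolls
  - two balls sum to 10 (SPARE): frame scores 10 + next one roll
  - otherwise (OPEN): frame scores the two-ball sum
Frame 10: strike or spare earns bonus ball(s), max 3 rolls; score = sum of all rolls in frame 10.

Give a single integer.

Answer: 100

Derivation:
Frame 1: OPEN (5+2=7). Cumulative: 7
Frame 2: OPEN (7+2=9). Cumulative: 16
Frame 3: OPEN (4+4=8). Cumulative: 24
Frame 4: OPEN (0+5=5). Cumulative: 29
Frame 5: SPARE (3+7=10). 10 + next roll (0) = 10. Cumulative: 39
Frame 6: SPARE (0+10=10). 10 + next roll (3) = 13. Cumulative: 52
Frame 7: OPEN (3+3=6). Cumulative: 58
Frame 8: STRIKE. 10 + next two rolls (5+1) = 16. Cumulative: 74
Frame 9: OPEN (5+1=6). Cumulative: 80
Frame 10: STRIKE. Sum of all frame-10 rolls (10+6+4) = 20. Cumulative: 100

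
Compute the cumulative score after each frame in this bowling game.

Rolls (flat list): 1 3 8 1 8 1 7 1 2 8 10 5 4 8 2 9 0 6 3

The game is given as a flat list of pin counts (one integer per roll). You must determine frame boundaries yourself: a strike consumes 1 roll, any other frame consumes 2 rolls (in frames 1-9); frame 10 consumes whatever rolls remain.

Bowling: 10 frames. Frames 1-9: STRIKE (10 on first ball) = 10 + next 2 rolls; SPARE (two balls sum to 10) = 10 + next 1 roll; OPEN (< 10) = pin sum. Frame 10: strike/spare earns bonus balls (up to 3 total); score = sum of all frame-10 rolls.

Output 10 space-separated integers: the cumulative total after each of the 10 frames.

Answer: 4 13 22 30 50 69 78 97 106 115

Derivation:
Frame 1: OPEN (1+3=4). Cumulative: 4
Frame 2: OPEN (8+1=9). Cumulative: 13
Frame 3: OPEN (8+1=9). Cumulative: 22
Frame 4: OPEN (7+1=8). Cumulative: 30
Frame 5: SPARE (2+8=10). 10 + next roll (10) = 20. Cumulative: 50
Frame 6: STRIKE. 10 + next two rolls (5+4) = 19. Cumulative: 69
Frame 7: OPEN (5+4=9). Cumulative: 78
Frame 8: SPARE (8+2=10). 10 + next roll (9) = 19. Cumulative: 97
Frame 9: OPEN (9+0=9). Cumulative: 106
Frame 10: OPEN. Sum of all frame-10 rolls (6+3) = 9. Cumulative: 115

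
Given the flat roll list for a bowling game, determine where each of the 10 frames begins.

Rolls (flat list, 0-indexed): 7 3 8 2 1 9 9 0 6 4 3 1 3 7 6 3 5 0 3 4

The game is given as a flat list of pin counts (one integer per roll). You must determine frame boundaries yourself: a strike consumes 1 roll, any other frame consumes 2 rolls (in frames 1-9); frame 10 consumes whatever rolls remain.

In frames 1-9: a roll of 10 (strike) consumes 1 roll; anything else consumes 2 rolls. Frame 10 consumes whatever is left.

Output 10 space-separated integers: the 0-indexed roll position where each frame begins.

Frame 1 starts at roll index 0: rolls=7,3 (sum=10), consumes 2 rolls
Frame 2 starts at roll index 2: rolls=8,2 (sum=10), consumes 2 rolls
Frame 3 starts at roll index 4: rolls=1,9 (sum=10), consumes 2 rolls
Frame 4 starts at roll index 6: rolls=9,0 (sum=9), consumes 2 rolls
Frame 5 starts at roll index 8: rolls=6,4 (sum=10), consumes 2 rolls
Frame 6 starts at roll index 10: rolls=3,1 (sum=4), consumes 2 rolls
Frame 7 starts at roll index 12: rolls=3,7 (sum=10), consumes 2 rolls
Frame 8 starts at roll index 14: rolls=6,3 (sum=9), consumes 2 rolls
Frame 9 starts at roll index 16: rolls=5,0 (sum=5), consumes 2 rolls
Frame 10 starts at roll index 18: 2 remaining rolls

Answer: 0 2 4 6 8 10 12 14 16 18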